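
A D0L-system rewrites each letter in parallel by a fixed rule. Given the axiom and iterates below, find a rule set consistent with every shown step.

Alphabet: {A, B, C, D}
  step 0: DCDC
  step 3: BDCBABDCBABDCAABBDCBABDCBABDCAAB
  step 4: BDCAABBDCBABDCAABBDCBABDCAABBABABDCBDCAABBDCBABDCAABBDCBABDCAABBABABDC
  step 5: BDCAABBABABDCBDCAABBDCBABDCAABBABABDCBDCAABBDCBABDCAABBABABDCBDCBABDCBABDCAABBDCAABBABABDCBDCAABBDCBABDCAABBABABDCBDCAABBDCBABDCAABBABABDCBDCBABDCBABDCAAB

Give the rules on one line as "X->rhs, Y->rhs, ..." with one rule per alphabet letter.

A->BA, B->BDC, C->AB, D->A

  step 4 ⇒ step 5: BDCAABBDCBABDCAABBDCBABDCAABBABABDCBDCAABBDCBABDCAABBDCBABDCAABBABABDC ⇒ BDC·A·AB·BA·BA·BDC·BDC·A·AB·BDC·BA·BDC·A·AB·BA·BA·BDC·BDC·A·AB·BDC·BA·BDC·A·AB·BA·BA·BDC·BDC·BA·BDC·BA·BDC·A·AB·BDC·A·AB·BA·BA·BDC·BDC·A·AB·BDC·BA·BDC·A·AB·BA·BA·BDC·BDC·A·AB·BDC·BA·BDC·A·AB·BA·BA·BDC·BDC·BA·BDC·BA·BDC·A·AB
    A ↦ BA
    B ↦ BDC
    C ↦ AB
    D ↦ A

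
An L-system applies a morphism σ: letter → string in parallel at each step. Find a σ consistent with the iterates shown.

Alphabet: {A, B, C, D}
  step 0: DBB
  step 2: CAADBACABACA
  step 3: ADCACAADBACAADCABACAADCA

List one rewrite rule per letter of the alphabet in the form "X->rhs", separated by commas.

  step 2 ⇒ step 3: CAADBACABACA ⇒ AD·CA·CA·AD·BA·CA·AD·CA·BA·CA·AD·CA
    A ↦ CA
    B ↦ BA
    C ↦ AD
    D ↦ AD

A->CA, B->BA, C->AD, D->AD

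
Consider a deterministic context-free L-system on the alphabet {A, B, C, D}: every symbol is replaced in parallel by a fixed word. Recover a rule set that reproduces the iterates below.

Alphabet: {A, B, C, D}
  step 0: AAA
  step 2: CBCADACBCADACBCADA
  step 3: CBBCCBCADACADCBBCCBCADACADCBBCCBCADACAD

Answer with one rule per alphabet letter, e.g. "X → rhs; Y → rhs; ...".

  step 2 ⇒ step 3: CBCADACBCADACBCADA ⇒ CB·BC·CB·CAD·A·CAD·CB·BC·CB·CAD·A·CAD·CB·BC·CB·CAD·A·CAD
    A ↦ CAD
    B ↦ BC
    C ↦ CB
    D ↦ A

A->CAD, B->BC, C->CB, D->A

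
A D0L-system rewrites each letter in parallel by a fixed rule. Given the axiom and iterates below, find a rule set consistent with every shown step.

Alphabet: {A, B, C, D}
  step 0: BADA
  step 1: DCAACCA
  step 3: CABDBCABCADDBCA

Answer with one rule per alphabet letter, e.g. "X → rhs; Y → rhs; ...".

A->CA, B->D, C->B, D->AC

  step 0 ⇒ step 1: BADA ⇒ D·CA·AC·CA
    A ↦ CA
    B ↦ D
    D ↦ AC
    C ↦ B  (constrained at step 1)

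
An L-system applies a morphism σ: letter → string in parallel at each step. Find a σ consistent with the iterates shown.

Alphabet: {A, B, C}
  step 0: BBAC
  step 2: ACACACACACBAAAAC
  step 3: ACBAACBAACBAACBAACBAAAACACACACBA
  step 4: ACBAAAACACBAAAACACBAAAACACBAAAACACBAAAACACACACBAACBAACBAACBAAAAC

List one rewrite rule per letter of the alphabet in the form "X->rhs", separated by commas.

A->AC, B->AA, C->BA

  step 3 ⇒ step 4: ACBAACBAACBAACBAACBAAAACACACACBA ⇒ AC·BA·AA·AC·AC·BA·AA·AC·AC·BA·AA·AC·AC·BA·AA·AC·AC·BA·AA·AC·AC·AC·AC·BA·AC·BA·AC·BA·AC·BA·AA·AC
    A ↦ AC
    B ↦ AA
    C ↦ BA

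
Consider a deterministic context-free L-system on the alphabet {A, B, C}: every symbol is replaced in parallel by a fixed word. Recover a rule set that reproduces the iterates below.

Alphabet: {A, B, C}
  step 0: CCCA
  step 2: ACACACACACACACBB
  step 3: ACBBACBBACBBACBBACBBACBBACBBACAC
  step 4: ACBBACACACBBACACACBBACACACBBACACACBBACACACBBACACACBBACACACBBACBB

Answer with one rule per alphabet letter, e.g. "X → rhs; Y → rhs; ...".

A->AC, B->AC, C->BB

  step 3 ⇒ step 4: ACBBACBBACBBACBBACBBACBBACBBACAC ⇒ AC·BB·AC·AC·AC·BB·AC·AC·AC·BB·AC·AC·AC·BB·AC·AC·AC·BB·AC·AC·AC·BB·AC·AC·AC·BB·AC·AC·AC·BB·AC·BB
    A ↦ AC
    B ↦ AC
    C ↦ BB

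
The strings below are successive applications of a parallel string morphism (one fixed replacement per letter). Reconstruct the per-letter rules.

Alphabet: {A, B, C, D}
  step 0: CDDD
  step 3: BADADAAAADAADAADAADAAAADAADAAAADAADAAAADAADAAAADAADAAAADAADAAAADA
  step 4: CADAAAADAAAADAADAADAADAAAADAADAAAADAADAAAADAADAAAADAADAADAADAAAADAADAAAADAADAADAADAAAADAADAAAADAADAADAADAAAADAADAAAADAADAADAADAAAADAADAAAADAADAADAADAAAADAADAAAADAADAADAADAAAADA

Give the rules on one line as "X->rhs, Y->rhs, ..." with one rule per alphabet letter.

A->ADA, B->C, C->BAD, D->AA

  step 3 ⇒ step 4: BADADAAAADAADAADAADAAAADAADAAAADAADAAAADAADAAAADAADAAAADAADAAAADA ⇒ C·ADA·AA·ADA·AA·ADA·ADA·ADA·ADA·AA·ADA·ADA·AA·ADA·ADA·AA·ADA·ADA·AA·ADA·ADA·ADA·ADA·AA·ADA·ADA·AA·ADA·ADA·ADA·ADA·AA·ADA·ADA·AA·ADA·ADA·ADA·ADA·AA·ADA·ADA·AA·ADA·ADA·ADA·ADA·AA·ADA·ADA·AA·ADA·ADA·ADA·ADA·AA·ADA·ADA·AA·ADA·ADA·ADA·ADA·AA·ADA
    A ↦ ADA
    B ↦ C
    D ↦ AA
    C ↦ BAD  (constrained at step 0)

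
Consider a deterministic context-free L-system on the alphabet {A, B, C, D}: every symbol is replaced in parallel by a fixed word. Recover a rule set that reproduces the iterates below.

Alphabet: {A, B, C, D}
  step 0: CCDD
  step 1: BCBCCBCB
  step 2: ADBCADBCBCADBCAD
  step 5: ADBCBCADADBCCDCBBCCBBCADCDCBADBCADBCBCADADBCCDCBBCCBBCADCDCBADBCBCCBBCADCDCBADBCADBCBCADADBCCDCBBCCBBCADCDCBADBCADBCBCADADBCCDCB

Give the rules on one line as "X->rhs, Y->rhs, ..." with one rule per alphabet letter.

A->CD, B->AD, C->BC, D->CB

  step 1 ⇒ step 2: BCBCCBCB ⇒ AD·BC·AD·BC·BC·AD·BC·AD
    B ↦ AD
    C ↦ BC
    A ↦ CD  (constrained at step 2)
  step 0 ⇒ step 1: CCDD ⇒ BC·BC·CB·CB
    D ↦ CB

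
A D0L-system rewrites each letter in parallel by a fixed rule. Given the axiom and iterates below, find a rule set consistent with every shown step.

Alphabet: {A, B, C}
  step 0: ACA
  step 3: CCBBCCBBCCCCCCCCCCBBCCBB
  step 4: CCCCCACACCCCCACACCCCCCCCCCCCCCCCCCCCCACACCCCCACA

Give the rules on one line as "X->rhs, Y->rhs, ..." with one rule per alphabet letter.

  step 3 ⇒ step 4: CCBBCCBBCCCCCCCCCCBBCCBB ⇒ CC·CC·CA·CA·CC·CC·CA·CA·CC·CC·CC·CC·CC·CC·CC·CC·CC·CC·CA·CA·CC·CC·CA·CA
    B ↦ CA
    C ↦ CC
    A ↦ BB  (constrained at step 0)

A->BB, B->CA, C->CC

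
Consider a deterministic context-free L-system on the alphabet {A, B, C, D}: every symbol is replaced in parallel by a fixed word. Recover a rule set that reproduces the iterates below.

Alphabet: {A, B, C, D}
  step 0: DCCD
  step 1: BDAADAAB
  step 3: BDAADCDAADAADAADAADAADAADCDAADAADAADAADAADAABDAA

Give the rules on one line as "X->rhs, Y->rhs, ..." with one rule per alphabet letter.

  step 0 ⇒ step 1: DCCD ⇒ B·DAA·DAA·B
    C ↦ DAA
    D ↦ B
    A ↦ CCC  (constrained at step 1)
    B ↦ DC  (constrained at step 1)

A->CCC, B->DC, C->DAA, D->B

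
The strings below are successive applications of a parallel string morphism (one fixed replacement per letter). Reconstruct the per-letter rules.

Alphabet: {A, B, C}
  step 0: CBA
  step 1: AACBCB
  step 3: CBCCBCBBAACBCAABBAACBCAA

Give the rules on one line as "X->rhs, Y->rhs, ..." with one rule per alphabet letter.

  step 0 ⇒ step 1: CBA ⇒ AA·CBC·B
    A ↦ B
    B ↦ CBC
    C ↦ AA

A->B, B->CBC, C->AA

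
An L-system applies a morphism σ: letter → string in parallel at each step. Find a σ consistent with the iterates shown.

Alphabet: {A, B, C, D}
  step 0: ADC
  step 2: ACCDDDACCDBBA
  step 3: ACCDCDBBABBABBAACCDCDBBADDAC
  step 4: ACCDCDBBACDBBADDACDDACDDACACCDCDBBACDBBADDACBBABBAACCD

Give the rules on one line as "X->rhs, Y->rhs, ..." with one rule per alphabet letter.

A->AC, B->D, C->CD, D->BBA

  step 3 ⇒ step 4: ACCDCDBBABBABBAACCDCDBBADDAC ⇒ AC·CD·CD·BBA·CD·BBA·D·D·AC·D·D·AC·D·D·AC·AC·CD·CD·BBA·CD·BBA·D·D·AC·BBA·BBA·AC·CD
    A ↦ AC
    B ↦ D
    C ↦ CD
    D ↦ BBA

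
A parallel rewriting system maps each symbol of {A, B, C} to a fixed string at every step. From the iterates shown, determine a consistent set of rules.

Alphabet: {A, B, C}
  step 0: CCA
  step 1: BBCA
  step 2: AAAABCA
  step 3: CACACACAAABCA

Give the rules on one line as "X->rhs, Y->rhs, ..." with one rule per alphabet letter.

A->CA, B->AA, C->B

  step 2 ⇒ step 3: AAAABCA ⇒ CA·CA·CA·CA·AA·B·CA
    A ↦ CA
    B ↦ AA
    C ↦ B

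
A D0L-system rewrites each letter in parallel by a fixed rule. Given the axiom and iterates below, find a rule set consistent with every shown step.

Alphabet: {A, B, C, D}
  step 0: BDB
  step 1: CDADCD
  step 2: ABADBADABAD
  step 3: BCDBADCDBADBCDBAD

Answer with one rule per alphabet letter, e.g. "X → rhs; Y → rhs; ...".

  step 2 ⇒ step 3: ABADBADABAD ⇒ B·CD·B·AD·CD·B·AD·B·CD·B·AD
    A ↦ B
    B ↦ CD
    D ↦ AD
  step 1 ⇒ step 2: CDADCD ⇒ AB·AD·B·AD·AB·AD
    C ↦ AB

A->B, B->CD, C->AB, D->AD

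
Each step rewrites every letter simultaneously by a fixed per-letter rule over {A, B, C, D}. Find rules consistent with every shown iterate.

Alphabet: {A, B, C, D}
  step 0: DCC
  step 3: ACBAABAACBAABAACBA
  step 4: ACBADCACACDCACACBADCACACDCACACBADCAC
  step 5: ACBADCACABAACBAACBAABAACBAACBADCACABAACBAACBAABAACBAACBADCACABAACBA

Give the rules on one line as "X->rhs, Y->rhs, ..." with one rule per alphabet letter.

A->AC, B->DC, C->BA, D->A

  step 4 ⇒ step 5: ACBADCACACDCACACBADCACACDCACACBADCAC ⇒ AC·BA·DC·AC·A·BA·AC·BA·AC·BA·A·BA·AC·BA·AC·BA·DC·AC·A·BA·AC·BA·AC·BA·A·BA·AC·BA·AC·BA·DC·AC·A·BA·AC·BA
    A ↦ AC
    B ↦ DC
    C ↦ BA
    D ↦ A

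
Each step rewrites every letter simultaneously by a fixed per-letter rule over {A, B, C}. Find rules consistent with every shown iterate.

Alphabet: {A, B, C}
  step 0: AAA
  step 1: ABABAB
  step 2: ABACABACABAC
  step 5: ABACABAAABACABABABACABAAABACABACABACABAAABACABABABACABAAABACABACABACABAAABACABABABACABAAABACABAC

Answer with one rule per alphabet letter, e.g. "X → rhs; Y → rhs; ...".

A->AB, B->AC, C->AA

  step 1 ⇒ step 2: ABABAB ⇒ AB·AC·AB·AC·AB·AC
    A ↦ AB
    B ↦ AC
    C ↦ AA  (constrained at step 2)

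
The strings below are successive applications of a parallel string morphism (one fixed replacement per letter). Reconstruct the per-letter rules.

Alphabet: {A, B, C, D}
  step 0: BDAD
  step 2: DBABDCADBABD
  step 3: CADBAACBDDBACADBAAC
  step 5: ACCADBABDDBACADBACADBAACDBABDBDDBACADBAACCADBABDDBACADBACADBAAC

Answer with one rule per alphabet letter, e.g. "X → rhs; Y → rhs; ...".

A->DBA, B->A, C->BD, D->C

  step 2 ⇒ step 3: DBABDCADBABD ⇒ C·A·DBA·A·C·BD·DBA·C·A·DBA·A·C
    A ↦ DBA
    B ↦ A
    C ↦ BD
    D ↦ C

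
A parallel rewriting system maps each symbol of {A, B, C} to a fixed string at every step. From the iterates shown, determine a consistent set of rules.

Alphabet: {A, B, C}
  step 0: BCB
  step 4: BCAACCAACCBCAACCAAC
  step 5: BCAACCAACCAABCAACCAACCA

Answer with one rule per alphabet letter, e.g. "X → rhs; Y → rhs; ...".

A->C, B->BCA, C->A

  step 4 ⇒ step 5: BCAACCAACCBCAACCAAC ⇒ BCA·A·C·C·A·A·C·C·A·A·BCA·A·C·C·A·A·C·C·A
    A ↦ C
    B ↦ BCA
    C ↦ A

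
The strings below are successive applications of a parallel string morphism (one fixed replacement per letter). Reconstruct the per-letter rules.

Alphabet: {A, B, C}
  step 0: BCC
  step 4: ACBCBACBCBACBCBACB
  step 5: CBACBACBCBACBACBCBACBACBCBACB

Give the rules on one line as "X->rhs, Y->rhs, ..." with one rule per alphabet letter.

A->CB, B->CB, C->A

  step 4 ⇒ step 5: ACBCBACBCBACBCBACB ⇒ CB·A·CB·A·CB·CB·A·CB·A·CB·CB·A·CB·A·CB·CB·A·CB
    A ↦ CB
    B ↦ CB
    C ↦ A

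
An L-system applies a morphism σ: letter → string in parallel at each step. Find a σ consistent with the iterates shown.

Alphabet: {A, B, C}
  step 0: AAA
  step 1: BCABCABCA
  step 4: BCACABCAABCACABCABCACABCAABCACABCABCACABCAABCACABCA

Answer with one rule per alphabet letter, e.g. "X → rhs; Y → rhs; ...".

A->BCA, B->C, C->A

  step 0 ⇒ step 1: AAA ⇒ BCA·BCA·BCA
    A ↦ BCA
    B ↦ C  (constrained at step 1)
    C ↦ A  (constrained at step 1)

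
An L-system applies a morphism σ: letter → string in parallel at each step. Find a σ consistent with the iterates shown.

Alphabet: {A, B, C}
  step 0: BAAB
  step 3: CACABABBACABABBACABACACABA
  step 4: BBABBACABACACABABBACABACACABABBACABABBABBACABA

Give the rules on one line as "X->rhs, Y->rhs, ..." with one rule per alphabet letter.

  step 3 ⇒ step 4: CACABABBACABABBACABACACABA ⇒ B·BA·B·BA·CA·BA·CA·CA·BA·B·BA·CA·BA·CA·CA·BA·B·BA·CA·BA·B·BA·B·BA·CA·BA
    A ↦ BA
    B ↦ CA
    C ↦ B

A->BA, B->CA, C->B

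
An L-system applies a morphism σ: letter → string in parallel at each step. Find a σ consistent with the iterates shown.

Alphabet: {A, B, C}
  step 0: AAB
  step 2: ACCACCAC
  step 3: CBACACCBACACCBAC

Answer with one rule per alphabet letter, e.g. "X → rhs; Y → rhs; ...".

  step 2 ⇒ step 3: ACCACCAC ⇒ CB·AC·AC·CB·AC·AC·CB·AC
    A ↦ CB
    C ↦ AC
    B ↦ C  (constrained at step 0)

A->CB, B->C, C->AC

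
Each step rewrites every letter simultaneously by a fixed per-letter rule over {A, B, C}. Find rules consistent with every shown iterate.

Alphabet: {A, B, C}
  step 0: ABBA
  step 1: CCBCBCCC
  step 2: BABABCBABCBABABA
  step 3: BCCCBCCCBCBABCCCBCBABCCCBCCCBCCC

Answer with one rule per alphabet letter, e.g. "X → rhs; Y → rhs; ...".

  step 2 ⇒ step 3: BABABCBABCBABABA ⇒ BC·CC·BC·CC·BC·BA·BC·CC·BC·BA·BC·CC·BC·CC·BC·CC
    A ↦ CC
    B ↦ BC
    C ↦ BA

A->CC, B->BC, C->BA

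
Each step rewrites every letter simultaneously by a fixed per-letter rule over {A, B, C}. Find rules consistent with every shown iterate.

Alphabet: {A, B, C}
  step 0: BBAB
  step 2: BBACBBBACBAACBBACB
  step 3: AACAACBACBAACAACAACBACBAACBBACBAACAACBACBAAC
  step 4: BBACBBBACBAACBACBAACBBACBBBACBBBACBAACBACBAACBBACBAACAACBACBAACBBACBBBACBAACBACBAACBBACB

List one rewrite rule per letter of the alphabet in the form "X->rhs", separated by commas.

  step 3 ⇒ step 4: AACAACBACBAACAACAACBACBAACBBACBAACAACBACBAAC ⇒ B·B·ACB·B·B·ACB·AAC·B·ACB·AAC·B·B·ACB·B·B·ACB·B·B·ACB·AAC·B·ACB·AAC·B·B·ACB·AAC·AAC·B·ACB·AAC·B·B·ACB·B·B·ACB·AAC·B·ACB·AAC·B·B·ACB
    A ↦ B
    B ↦ AAC
    C ↦ ACB

A->B, B->AAC, C->ACB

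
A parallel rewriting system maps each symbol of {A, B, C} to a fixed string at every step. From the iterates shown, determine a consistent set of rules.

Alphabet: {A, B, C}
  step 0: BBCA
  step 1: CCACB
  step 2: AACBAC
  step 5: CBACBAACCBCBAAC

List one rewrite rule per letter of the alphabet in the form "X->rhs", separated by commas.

  step 1 ⇒ step 2: CCACB ⇒ A·A·CB·A·C
    A ↦ CB
    B ↦ C
    C ↦ A

A->CB, B->C, C->A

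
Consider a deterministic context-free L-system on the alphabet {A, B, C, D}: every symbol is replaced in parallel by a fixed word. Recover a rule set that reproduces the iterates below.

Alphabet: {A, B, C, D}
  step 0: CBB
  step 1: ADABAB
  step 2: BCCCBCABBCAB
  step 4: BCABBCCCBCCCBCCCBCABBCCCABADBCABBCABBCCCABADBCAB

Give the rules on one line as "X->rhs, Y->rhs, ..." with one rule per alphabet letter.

A->BC, B->AB, C->AD, D->CC

  step 1 ⇒ step 2: ADABAB ⇒ BC·CC·BC·AB·BC·AB
    A ↦ BC
    B ↦ AB
    D ↦ CC
  step 0 ⇒ step 1: CBB ⇒ AD·AB·AB
    C ↦ AD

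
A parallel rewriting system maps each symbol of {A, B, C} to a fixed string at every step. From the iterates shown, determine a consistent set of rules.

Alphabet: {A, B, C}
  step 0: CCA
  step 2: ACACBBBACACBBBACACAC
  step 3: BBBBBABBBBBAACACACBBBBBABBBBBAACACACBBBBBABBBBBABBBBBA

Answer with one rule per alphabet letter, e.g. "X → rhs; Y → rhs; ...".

  step 2 ⇒ step 3: ACACBBBACACBBBACACAC ⇒ BBB·BBA·BBB·BBA·AC·AC·AC·BBB·BBA·BBB·BBA·AC·AC·AC·BBB·BBA·BBB·BBA·BBB·BBA
    A ↦ BBB
    B ↦ AC
    C ↦ BBA

A->BBB, B->AC, C->BBA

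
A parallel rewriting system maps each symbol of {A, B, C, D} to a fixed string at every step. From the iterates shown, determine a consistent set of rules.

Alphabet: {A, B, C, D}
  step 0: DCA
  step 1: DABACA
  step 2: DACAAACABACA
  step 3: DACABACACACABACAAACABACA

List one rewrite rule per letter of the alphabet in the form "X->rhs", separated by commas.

  step 2 ⇒ step 3: DACAAACABACA ⇒ DA·CA·BA·CA·CA·CA·BA·CA·AA·CA·BA·CA
    A ↦ CA
    B ↦ AA
    C ↦ BA
    D ↦ DA

A->CA, B->AA, C->BA, D->DA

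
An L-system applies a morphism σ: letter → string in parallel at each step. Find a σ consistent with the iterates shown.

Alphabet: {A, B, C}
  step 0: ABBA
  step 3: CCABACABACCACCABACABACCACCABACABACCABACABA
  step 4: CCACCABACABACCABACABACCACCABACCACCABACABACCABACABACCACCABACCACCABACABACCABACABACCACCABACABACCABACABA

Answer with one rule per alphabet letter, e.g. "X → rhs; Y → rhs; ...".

A->BA, B->CA, C->CCA

  step 3 ⇒ step 4: CCABACABACCACCABACABACCACCABACABACCABACABA ⇒ CCA·CCA·BA·CA·BA·CCA·BA·CA·BA·CCA·CCA·BA·CCA·CCA·BA·CA·BA·CCA·BA·CA·BA·CCA·CCA·BA·CCA·CCA·BA·CA·BA·CCA·BA·CA·BA·CCA·CCA·BA·CA·BA·CCA·BA·CA·BA
    A ↦ BA
    B ↦ CA
    C ↦ CCA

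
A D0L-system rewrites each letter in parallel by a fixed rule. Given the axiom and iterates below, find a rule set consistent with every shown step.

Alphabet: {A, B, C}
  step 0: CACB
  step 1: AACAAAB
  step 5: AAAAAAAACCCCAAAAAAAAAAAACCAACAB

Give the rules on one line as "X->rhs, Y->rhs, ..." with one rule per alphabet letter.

A->C, B->AB, C->AA

  step 0 ⇒ step 1: CACB ⇒ AA·C·AA·AB
    A ↦ C
    B ↦ AB
    C ↦ AA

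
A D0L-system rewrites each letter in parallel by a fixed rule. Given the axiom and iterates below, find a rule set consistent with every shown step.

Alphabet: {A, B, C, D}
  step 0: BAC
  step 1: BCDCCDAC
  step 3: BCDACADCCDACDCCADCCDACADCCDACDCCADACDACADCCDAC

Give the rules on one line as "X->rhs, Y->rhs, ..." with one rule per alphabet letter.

A->DCC, B->BC, C->DAC, D->A

  step 0 ⇒ step 1: BAC ⇒ BC·DCC·DAC
    A ↦ DCC
    B ↦ BC
    C ↦ DAC
    D ↦ A  (constrained at step 1)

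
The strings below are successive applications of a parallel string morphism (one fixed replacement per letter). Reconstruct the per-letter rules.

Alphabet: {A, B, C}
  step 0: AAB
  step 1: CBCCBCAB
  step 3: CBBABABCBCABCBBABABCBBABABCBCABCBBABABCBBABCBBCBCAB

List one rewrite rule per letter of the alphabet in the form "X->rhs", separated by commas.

A->CBC, B->AB, C->CBB

  step 0 ⇒ step 1: AAB ⇒ CBC·CBC·AB
    A ↦ CBC
    B ↦ AB
    C ↦ CBB  (constrained at step 1)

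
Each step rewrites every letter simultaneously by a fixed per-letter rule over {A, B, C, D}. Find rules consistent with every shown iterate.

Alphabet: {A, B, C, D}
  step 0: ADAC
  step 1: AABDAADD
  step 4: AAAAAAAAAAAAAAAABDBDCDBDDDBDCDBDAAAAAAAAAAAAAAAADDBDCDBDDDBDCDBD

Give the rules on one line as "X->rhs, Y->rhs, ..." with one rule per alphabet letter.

A->AA, B->CD, C->DD, D->BD

  step 0 ⇒ step 1: ADAC ⇒ AA·BD·AA·DD
    A ↦ AA
    C ↦ DD
    D ↦ BD
    B ↦ CD  (constrained at step 1)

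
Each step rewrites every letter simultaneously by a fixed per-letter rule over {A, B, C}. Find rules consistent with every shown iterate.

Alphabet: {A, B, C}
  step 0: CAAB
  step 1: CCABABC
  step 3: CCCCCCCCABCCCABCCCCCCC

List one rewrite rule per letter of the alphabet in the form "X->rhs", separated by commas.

  step 0 ⇒ step 1: CAAB ⇒ CC·AB·AB·C
    A ↦ AB
    B ↦ C
    C ↦ CC

A->AB, B->C, C->CC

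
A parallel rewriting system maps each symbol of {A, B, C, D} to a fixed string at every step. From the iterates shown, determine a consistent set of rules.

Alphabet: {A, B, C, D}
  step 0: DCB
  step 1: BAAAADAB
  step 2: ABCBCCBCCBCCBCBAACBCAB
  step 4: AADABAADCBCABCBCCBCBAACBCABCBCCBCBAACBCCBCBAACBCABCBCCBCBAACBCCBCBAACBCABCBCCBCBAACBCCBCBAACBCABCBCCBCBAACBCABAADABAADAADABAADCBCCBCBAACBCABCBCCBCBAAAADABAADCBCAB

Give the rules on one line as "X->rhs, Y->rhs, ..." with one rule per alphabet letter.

A->CBC, B->AB, C->AAD, D->BAA

  step 1 ⇒ step 2: BAAAADAB ⇒ AB·CBC·CBC·CBC·CBC·BAA·CBC·AB
    A ↦ CBC
    B ↦ AB
    D ↦ BAA
  step 0 ⇒ step 1: DCB ⇒ BAA·AAD·AB
    C ↦ AAD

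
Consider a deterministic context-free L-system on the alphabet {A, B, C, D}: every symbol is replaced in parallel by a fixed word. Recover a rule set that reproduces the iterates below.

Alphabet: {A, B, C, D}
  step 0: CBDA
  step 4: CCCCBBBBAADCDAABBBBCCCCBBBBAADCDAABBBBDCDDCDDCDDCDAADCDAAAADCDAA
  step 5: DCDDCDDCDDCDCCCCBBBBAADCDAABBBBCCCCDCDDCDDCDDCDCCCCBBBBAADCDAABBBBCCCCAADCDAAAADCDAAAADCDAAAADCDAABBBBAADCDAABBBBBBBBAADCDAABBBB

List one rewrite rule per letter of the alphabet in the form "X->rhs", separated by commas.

  step 4 ⇒ step 5: CCCCBBBBAADCDAABBBBCCCCBBBBAADCDAABBBBDCDDCDDCDDCDAADCDAAAADCDAA ⇒ DCD·DCD·DCD·DCD·C·C·C·C·BB·BB·AA·DCD·AA·BB·BB·C·C·C·C·DCD·DCD·DCD·DCD·C·C·C·C·BB·BB·AA·DCD·AA·BB·BB·C·C·C·C·AA·DCD·AA·AA·DCD·AA·AA·DCD·AA·AA·DCD·AA·BB·BB·AA·DCD·AA·BB·BB·BB·BB·AA·DCD·AA·BB·BB
    A ↦ BB
    B ↦ C
    C ↦ DCD
    D ↦ AA

A->BB, B->C, C->DCD, D->AA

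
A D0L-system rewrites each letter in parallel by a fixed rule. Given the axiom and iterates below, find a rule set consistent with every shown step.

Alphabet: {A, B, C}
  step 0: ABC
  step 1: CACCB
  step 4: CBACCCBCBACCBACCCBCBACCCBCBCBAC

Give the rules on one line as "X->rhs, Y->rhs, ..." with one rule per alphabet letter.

A->C, B->AC, C->CB

  step 0 ⇒ step 1: ABC ⇒ C·AC·CB
    A ↦ C
    B ↦ AC
    C ↦ CB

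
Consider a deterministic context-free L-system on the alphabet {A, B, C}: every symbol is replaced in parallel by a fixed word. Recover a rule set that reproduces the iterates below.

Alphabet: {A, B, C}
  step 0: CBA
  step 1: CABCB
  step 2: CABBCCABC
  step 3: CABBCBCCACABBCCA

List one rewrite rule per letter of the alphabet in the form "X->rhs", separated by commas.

A->B, B->BC, C->CA

  step 2 ⇒ step 3: CABBCCABC ⇒ CA·B·BC·BC·CA·CA·B·BC·CA
    A ↦ B
    B ↦ BC
    C ↦ CA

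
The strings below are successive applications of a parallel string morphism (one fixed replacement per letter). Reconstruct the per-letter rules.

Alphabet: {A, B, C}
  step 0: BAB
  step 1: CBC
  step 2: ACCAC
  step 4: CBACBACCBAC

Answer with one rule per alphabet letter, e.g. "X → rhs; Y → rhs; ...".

A->B, B->C, C->AC

  step 1 ⇒ step 2: CBC ⇒ AC·C·AC
    B ↦ C
    C ↦ AC
  step 0 ⇒ step 1: BAB ⇒ C·B·C
    A ↦ B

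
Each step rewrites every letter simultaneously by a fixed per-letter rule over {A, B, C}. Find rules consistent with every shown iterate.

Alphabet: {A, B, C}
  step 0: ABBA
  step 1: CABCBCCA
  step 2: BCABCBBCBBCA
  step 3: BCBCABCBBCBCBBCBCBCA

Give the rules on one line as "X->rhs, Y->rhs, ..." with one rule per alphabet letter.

  step 2 ⇒ step 3: BCABCBBCBBCA ⇒ BC·B·CA·BC·B·BC·BC·B·BC·BC·B·CA
    A ↦ CA
    B ↦ BC
    C ↦ B

A->CA, B->BC, C->B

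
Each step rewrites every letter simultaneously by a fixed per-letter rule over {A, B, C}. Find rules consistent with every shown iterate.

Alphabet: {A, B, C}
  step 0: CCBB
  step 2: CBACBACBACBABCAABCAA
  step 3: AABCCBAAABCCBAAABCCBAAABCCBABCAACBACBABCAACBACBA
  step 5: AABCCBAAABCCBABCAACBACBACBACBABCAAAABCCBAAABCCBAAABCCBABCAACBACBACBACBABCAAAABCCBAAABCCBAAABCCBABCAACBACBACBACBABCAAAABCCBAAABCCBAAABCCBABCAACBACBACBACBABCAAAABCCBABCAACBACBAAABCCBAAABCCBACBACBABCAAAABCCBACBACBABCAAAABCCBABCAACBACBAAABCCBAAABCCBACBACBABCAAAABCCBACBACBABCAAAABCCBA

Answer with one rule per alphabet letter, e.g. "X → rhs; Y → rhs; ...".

A->CBA, B->BC, C->AA

  step 2 ⇒ step 3: CBACBACBACBABCAABCAA ⇒ AA·BC·CBA·AA·BC·CBA·AA·BC·CBA·AA·BC·CBA·BC·AA·CBA·CBA·BC·AA·CBA·CBA
    A ↦ CBA
    B ↦ BC
    C ↦ AA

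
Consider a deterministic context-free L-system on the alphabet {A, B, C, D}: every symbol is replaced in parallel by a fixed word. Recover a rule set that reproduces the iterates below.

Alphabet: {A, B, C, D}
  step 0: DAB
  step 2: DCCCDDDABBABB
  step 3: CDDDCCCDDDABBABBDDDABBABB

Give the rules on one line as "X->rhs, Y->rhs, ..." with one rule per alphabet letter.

A->DDD, B->ABB, C->D, D->C

  step 2 ⇒ step 3: DCCCDDDABBABB ⇒ C·D·D·D·C·C·C·DDD·ABB·ABB·DDD·ABB·ABB
    A ↦ DDD
    B ↦ ABB
    C ↦ D
    D ↦ C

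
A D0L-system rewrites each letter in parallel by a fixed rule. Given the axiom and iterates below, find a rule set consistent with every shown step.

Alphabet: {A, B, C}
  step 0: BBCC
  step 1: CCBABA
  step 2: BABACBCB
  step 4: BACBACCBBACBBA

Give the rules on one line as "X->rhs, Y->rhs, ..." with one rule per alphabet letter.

  step 1 ⇒ step 2: CCBABA ⇒ BA·BA·C·B·C·B
    A ↦ B
    B ↦ C
    C ↦ BA

A->B, B->C, C->BA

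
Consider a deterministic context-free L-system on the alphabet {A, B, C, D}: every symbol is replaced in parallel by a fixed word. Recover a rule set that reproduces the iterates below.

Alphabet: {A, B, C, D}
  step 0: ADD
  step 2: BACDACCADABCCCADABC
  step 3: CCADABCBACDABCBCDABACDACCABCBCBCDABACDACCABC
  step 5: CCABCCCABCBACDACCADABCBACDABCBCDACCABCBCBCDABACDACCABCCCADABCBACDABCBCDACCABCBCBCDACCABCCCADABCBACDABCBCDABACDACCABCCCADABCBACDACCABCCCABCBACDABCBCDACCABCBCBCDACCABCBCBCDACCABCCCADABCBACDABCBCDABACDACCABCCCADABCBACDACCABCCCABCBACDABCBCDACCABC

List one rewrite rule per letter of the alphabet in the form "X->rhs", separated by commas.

A->DA, B->CCA, C->BC, D->BAC

  step 2 ⇒ step 3: BACDACCADABCCCADABC ⇒ CCA·DA·BC·BAC·DA·BC·BC·DA·BAC·DA·CCA·BC·BC·BC·DA·BAC·DA·CCA·BC
    A ↦ DA
    B ↦ CCA
    C ↦ BC
    D ↦ BAC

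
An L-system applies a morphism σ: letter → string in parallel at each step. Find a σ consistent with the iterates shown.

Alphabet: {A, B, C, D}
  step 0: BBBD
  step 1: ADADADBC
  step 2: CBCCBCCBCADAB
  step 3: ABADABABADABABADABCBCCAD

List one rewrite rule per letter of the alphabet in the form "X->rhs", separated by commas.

A->C, B->AD, C->AB, D->BC

  step 2 ⇒ step 3: CBCCBCCBCADAB ⇒ AB·AD·AB·AB·AD·AB·AB·AD·AB·C·BC·C·AD
    A ↦ C
    B ↦ AD
    C ↦ AB
    D ↦ BC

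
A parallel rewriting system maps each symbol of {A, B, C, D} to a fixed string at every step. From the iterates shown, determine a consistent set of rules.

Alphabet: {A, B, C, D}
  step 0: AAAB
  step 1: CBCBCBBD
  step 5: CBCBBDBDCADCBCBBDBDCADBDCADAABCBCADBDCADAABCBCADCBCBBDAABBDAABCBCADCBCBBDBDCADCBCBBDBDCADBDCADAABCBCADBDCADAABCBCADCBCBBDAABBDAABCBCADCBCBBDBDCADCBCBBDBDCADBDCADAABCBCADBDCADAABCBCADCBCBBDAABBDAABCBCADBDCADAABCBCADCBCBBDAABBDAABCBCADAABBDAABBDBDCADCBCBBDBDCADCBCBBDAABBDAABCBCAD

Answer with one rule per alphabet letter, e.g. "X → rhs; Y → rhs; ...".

  step 0 ⇒ step 1: AAAB ⇒ CB·CB·CB·BD
    A ↦ CB
    B ↦ BD
    C ↦ AAB  (constrained at step 1)
    D ↦ CAD  (constrained at step 1)

A->CB, B->BD, C->AAB, D->CAD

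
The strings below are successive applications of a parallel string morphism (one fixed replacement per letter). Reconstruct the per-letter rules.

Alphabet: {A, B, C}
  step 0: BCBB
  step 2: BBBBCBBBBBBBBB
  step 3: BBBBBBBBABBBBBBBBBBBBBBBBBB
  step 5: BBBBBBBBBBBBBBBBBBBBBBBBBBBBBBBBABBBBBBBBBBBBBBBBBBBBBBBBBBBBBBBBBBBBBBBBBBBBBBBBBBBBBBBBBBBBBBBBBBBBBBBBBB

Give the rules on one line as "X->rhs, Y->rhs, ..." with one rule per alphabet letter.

A->CB, B->BB, C->A

  step 2 ⇒ step 3: BBBBCBBBBBBBBB ⇒ BB·BB·BB·BB·A·BB·BB·BB·BB·BB·BB·BB·BB·BB
    B ↦ BB
    C ↦ A
    A ↦ CB  (constrained at step 3)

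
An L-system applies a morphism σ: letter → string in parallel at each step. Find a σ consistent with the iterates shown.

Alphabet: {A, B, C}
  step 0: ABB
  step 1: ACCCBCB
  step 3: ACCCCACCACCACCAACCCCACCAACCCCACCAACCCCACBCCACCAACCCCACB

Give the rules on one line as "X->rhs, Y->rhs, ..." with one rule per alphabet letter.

  step 0 ⇒ step 1: ABB ⇒ ACC·CB·CB
    A ↦ ACC
    B ↦ CB
    C ↦ CCA  (constrained at step 1)

A->ACC, B->CB, C->CCA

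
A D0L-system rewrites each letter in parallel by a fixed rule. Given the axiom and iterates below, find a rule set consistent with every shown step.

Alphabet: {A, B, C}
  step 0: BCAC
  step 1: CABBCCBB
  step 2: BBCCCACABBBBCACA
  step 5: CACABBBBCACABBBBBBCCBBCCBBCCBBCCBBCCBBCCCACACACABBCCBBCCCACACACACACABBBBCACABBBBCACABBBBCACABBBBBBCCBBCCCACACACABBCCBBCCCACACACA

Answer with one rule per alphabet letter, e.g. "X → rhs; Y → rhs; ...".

  step 1 ⇒ step 2: CABBCCBB ⇒ BB·CC·CA·CA·BB·BB·CA·CA
    A ↦ CC
    B ↦ CA
    C ↦ BB

A->CC, B->CA, C->BB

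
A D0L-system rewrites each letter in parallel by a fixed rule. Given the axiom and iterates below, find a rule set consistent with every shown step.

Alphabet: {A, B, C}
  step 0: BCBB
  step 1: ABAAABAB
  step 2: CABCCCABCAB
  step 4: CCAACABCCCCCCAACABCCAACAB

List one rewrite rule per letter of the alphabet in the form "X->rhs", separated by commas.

A->C, B->AB, C->AA

  step 1 ⇒ step 2: ABAAABAB ⇒ C·AB·C·C·C·AB·C·AB
    A ↦ C
    B ↦ AB
  step 0 ⇒ step 1: BCBB ⇒ AB·AA·AB·AB
    C ↦ AA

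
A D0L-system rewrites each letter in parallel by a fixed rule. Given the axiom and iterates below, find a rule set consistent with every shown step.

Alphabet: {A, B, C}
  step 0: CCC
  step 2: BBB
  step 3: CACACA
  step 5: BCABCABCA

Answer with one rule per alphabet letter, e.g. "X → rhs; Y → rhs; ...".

A->B, B->CA, C->A

  step 2 ⇒ step 3: BBB ⇒ CA·CA·CA
    B ↦ CA
    A ↦ B  (constrained at step 3)
    C ↦ A  (constrained at step 0)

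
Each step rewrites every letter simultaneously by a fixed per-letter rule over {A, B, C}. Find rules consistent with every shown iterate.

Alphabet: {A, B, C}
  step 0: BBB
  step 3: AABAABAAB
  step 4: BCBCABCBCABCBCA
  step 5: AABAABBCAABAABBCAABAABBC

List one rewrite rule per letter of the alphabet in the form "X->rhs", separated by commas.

  step 4 ⇒ step 5: BCBCABCBCABCBCA ⇒ A·AB·A·AB·BC·A·AB·A·AB·BC·A·AB·A·AB·BC
    A ↦ BC
    B ↦ A
    C ↦ AB

A->BC, B->A, C->AB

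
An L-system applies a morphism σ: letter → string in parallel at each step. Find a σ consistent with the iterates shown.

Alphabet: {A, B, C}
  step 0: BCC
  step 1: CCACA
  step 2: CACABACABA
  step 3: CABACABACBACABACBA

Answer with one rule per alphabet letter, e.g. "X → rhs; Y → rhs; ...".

A->BA, B->C, C->CA

  step 2 ⇒ step 3: CACABACABA ⇒ CA·BA·CA·BA·C·BA·CA·BA·C·BA
    A ↦ BA
    B ↦ C
    C ↦ CA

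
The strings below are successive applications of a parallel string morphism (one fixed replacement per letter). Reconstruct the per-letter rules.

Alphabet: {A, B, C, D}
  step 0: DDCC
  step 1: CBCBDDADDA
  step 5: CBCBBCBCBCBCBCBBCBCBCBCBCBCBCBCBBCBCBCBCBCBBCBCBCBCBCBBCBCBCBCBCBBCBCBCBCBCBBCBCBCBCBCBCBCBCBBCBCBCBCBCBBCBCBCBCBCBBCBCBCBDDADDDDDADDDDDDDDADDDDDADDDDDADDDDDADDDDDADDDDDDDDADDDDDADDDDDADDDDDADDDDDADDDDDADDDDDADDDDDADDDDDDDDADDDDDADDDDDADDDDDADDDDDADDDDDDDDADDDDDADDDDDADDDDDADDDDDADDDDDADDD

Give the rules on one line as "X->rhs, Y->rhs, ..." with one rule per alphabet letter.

A->B, B->DDD, C->DDA, D->CB

  step 0 ⇒ step 1: DDCC ⇒ CB·CB·DDA·DDA
    C ↦ DDA
    D ↦ CB
    A ↦ B  (constrained at step 1)
    B ↦ DDD  (constrained at step 1)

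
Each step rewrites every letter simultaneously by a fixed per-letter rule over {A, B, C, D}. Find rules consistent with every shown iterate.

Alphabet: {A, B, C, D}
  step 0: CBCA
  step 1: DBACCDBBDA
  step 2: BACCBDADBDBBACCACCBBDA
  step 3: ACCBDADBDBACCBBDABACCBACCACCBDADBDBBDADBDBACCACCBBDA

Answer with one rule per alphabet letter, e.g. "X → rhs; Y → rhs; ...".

A->BDA, B->ACC, C->DB, D->B

  step 2 ⇒ step 3: BACCBDADBDBBACCACCBBDA ⇒ ACC·BDA·DB·DB·ACC·B·BDA·B·ACC·B·ACC·ACC·BDA·DB·DB·BDA·DB·DB·ACC·ACC·B·BDA
    A ↦ BDA
    B ↦ ACC
    C ↦ DB
    D ↦ B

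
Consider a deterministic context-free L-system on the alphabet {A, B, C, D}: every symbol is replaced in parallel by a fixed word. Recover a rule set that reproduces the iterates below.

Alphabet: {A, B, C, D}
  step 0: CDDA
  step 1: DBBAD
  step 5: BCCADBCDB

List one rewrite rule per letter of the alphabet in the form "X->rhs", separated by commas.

A->AD, B->C, C->D, D->B

  step 0 ⇒ step 1: CDDA ⇒ D·B·B·AD
    A ↦ AD
    C ↦ D
    D ↦ B
    B ↦ C  (constrained at step 1)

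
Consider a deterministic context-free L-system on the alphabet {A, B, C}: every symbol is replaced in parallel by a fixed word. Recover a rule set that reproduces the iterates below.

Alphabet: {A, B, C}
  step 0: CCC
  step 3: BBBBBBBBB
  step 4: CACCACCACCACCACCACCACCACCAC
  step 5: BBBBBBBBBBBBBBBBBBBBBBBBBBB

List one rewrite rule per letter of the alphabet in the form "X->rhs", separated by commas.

A->B, B->CAC, C->B

  step 4 ⇒ step 5: CACCACCACCACCACCACCACCACCAC ⇒ B·B·B·B·B·B·B·B·B·B·B·B·B·B·B·B·B·B·B·B·B·B·B·B·B·B·B
    A ↦ B
    C ↦ B
  step 3 ⇒ step 4: BBBBBBBBB ⇒ CAC·CAC·CAC·CAC·CAC·CAC·CAC·CAC·CAC
    B ↦ CAC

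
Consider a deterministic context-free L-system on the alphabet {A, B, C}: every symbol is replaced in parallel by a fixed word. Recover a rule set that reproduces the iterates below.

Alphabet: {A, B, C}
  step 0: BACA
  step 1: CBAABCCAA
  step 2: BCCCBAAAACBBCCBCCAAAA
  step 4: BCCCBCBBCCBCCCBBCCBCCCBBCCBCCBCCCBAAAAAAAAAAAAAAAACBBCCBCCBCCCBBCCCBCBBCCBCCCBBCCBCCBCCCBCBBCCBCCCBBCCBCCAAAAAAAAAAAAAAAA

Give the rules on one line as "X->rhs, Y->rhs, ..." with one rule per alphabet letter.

  step 1 ⇒ step 2: CBAABCCAA ⇒ BCC·CB·AA·AA·CB·BCC·BCC·AA·AA
    A ↦ AA
    B ↦ CB
    C ↦ BCC

A->AA, B->CB, C->BCC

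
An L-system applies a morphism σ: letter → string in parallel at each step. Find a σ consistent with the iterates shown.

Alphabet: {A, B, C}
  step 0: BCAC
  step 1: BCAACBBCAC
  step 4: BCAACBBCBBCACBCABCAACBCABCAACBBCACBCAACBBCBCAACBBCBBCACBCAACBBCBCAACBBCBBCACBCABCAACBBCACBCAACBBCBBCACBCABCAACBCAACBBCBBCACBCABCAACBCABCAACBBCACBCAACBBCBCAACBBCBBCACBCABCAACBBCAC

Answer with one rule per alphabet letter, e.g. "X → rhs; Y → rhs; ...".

A->BBC, B->BCA, C->AC

  step 0 ⇒ step 1: BCAC ⇒ BCA·AC·BBC·AC
    A ↦ BBC
    B ↦ BCA
    C ↦ AC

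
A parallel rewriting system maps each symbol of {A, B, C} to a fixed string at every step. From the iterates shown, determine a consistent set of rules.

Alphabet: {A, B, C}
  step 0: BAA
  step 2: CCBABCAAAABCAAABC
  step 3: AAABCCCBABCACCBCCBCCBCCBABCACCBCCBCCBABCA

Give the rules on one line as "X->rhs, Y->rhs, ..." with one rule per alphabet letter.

  step 2 ⇒ step 3: CCBABCAAAABCAAABC ⇒ A·A·ABC·CCB·ABC·A·CCB·CCB·CCB·CCB·ABC·A·CCB·CCB·CCB·ABC·A
    A ↦ CCB
    B ↦ ABC
    C ↦ A

A->CCB, B->ABC, C->A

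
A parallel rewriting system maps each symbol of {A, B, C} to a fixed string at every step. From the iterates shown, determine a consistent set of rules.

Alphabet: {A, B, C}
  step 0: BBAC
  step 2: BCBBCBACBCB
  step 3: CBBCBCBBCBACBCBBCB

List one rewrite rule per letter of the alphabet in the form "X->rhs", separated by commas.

A->AC, B->CB, C->B

  step 2 ⇒ step 3: BCBBCBACBCB ⇒ CB·B·CB·CB·B·CB·AC·B·CB·B·CB
    A ↦ AC
    B ↦ CB
    C ↦ B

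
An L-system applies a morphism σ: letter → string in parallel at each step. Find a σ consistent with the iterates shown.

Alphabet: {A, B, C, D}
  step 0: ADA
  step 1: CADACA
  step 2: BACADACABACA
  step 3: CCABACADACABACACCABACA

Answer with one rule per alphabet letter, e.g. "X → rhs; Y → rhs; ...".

A->CA, B->C, C->BA, D->DA

  step 2 ⇒ step 3: BACADACABACA ⇒ C·CA·BA·CA·DA·CA·BA·CA·C·CA·BA·CA
    A ↦ CA
    B ↦ C
    C ↦ BA
    D ↦ DA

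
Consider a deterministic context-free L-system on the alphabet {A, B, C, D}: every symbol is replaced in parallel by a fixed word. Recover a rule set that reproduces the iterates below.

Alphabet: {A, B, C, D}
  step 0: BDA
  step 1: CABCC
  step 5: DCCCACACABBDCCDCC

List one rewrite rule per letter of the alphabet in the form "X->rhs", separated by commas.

A->CC, B->CA, C->D, D->B

  step 0 ⇒ step 1: BDA ⇒ CA·B·CC
    A ↦ CC
    B ↦ CA
    D ↦ B
    C ↦ D  (constrained at step 1)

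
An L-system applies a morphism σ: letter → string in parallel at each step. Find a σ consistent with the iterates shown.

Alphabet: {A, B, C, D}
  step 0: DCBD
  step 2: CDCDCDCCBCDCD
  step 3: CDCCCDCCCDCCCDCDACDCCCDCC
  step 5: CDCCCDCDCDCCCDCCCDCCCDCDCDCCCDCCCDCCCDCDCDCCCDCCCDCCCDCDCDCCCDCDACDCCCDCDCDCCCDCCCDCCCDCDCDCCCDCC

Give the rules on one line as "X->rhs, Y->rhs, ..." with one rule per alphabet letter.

  step 2 ⇒ step 3: CDCDCDCCBCDCD ⇒ CD·CC·CD·CC·CD·CC·CD·CD·A·CD·CC·CD·CC
    B ↦ A
    C ↦ CD
    D ↦ CC
    A ↦ B  (constrained at step 3)

A->B, B->A, C->CD, D->CC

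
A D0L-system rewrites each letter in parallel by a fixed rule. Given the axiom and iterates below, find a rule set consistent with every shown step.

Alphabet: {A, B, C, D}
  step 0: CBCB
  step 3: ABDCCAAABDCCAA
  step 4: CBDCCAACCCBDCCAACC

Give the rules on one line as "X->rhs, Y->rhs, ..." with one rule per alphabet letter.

  step 3 ⇒ step 4: ABDCCAAABDCCAA ⇒ C·BD·CC·A·A·C·C·C·BD·CC·A·A·C·C
    A ↦ C
    B ↦ BD
    C ↦ A
    D ↦ CC

A->C, B->BD, C->A, D->CC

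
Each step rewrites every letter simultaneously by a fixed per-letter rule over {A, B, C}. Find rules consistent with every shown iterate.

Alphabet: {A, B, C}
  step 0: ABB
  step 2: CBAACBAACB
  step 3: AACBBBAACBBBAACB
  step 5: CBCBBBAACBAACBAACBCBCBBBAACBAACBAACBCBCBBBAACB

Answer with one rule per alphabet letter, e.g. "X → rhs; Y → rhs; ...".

  step 2 ⇒ step 3: CBAACBAACB ⇒ AA·CB·B·B·AA·CB·B·B·AA·CB
    A ↦ B
    B ↦ CB
    C ↦ AA

A->B, B->CB, C->AA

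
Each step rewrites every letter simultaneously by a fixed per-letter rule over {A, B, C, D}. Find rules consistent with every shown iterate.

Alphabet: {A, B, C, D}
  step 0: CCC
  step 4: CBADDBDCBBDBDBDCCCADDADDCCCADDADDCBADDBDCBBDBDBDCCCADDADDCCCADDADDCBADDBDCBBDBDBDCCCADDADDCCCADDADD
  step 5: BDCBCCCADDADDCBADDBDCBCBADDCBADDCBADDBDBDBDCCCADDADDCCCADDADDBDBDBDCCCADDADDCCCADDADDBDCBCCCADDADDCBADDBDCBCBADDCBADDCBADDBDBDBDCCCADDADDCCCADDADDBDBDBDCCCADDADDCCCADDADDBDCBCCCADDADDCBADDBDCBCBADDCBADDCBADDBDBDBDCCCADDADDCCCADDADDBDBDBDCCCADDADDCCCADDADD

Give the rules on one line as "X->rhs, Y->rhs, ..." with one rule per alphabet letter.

A->CCC, B->CB, C->BD, D->ADD

  step 4 ⇒ step 5: CBADDBDCBBDBDBDCCCADDADDCCCADDADDCBADDBDCBBDBDBDCCCADDADDCCCADDADDCBADDBDCBBDBDBDCCCADDADDCCCADDADD ⇒ BD·CB·CCC·ADD·ADD·CB·ADD·BD·CB·CB·ADD·CB·ADD·CB·ADD·BD·BD·BD·CCC·ADD·ADD·CCC·ADD·ADD·BD·BD·BD·CCC·ADD·ADD·CCC·ADD·ADD·BD·CB·CCC·ADD·ADD·CB·ADD·BD·CB·CB·ADD·CB·ADD·CB·ADD·BD·BD·BD·CCC·ADD·ADD·CCC·ADD·ADD·BD·BD·BD·CCC·ADD·ADD·CCC·ADD·ADD·BD·CB·CCC·ADD·ADD·CB·ADD·BD·CB·CB·ADD·CB·ADD·CB·ADD·BD·BD·BD·CCC·ADD·ADD·CCC·ADD·ADD·BD·BD·BD·CCC·ADD·ADD·CCC·ADD·ADD
    A ↦ CCC
    B ↦ CB
    C ↦ BD
    D ↦ ADD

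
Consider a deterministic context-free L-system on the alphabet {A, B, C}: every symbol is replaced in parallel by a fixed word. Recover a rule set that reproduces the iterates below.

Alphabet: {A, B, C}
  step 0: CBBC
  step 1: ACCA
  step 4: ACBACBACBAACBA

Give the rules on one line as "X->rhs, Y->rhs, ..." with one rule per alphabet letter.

A->BA, B->C, C->A

  step 0 ⇒ step 1: CBBC ⇒ A·C·C·A
    B ↦ C
    C ↦ A
    A ↦ BA  (constrained at step 1)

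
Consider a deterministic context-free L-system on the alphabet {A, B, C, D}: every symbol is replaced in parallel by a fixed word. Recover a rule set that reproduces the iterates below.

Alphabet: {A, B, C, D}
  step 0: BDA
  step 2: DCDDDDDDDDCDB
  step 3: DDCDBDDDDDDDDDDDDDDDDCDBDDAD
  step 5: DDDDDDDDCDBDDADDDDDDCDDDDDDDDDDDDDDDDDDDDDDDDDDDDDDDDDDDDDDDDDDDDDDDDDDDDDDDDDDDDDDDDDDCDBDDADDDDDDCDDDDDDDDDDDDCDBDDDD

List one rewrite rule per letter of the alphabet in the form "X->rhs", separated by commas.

  step 2 ⇒ step 3: DCDDDDDDDDCDB ⇒ DD·CDB·DD·DD·DD·DD·DD·DD·DD·DD·CDB·DD·AD
    B ↦ AD
    C ↦ CDB
    D ↦ DD
    A ↦ DC  (constrained at step 0)

A->DC, B->AD, C->CDB, D->DD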